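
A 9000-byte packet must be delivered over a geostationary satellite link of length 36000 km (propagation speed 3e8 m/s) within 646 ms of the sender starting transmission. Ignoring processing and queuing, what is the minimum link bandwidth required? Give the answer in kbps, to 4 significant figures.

L = 72000 bits.
Propagation delay = 36000000 / 300000000 = 120 ms.
Transmission budget = 646 − 120 = 526 ms.
R ≥ L / t_tx = 72000 bits / 0.526 s = 136.9 kbps.

136.9 kbps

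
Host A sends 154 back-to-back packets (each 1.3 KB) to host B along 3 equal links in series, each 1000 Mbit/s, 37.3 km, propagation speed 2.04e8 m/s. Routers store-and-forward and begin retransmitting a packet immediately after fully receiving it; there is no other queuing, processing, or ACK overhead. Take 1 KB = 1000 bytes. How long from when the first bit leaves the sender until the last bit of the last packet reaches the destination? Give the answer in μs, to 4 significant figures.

2171 μs

Per-hop transmission t_tx = L/R = 10400/1000000000 = 10.4 μs.
Per-hop propagation t_prop = 37300/204000000 = 182.843 μs.
Pipeline fill: first packet needs 3·t_tx to clear all hops; remaining 153 packets each add one t_tx.
Total = (3+154-1)·t_tx + 3·t_prop = 156·10.4 + 3·182.843 = 2171 μs.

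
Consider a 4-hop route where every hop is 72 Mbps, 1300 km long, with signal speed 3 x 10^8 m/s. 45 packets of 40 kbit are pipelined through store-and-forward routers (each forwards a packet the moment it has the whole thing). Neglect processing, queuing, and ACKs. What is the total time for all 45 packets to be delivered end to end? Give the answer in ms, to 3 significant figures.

44.0 ms

Per-hop transmission t_tx = L/R = 40000/72000000 = 0.555556 ms.
Per-hop propagation t_prop = 1300000/300000000 = 4.33333 ms.
Pipeline fill: first packet needs 4·t_tx to clear all hops; remaining 44 packets each add one t_tx.
Total = (4+45-1)·t_tx + 4·t_prop = 48·0.555556 + 4·4.33333 = 44.0 ms.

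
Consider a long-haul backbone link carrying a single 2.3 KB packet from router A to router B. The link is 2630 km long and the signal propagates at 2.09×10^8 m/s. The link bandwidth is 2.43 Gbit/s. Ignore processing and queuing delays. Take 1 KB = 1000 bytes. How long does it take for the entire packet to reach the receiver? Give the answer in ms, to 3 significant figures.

12.6 ms

L = 18400 bits.
Transmission delay = L/R = 18400 / 2430000000 = 0.00757202 ms.
Propagation delay = d/s = 2630000 m / 209000000 m/s = 12.5837 ms.
Total = 12.6 ms.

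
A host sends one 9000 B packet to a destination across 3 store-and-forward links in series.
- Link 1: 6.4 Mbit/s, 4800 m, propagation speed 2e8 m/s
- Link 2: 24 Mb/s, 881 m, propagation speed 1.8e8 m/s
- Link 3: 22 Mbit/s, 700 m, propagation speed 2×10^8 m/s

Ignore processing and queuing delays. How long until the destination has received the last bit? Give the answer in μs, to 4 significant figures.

L = 9000 × 8 = 72000 bits.
Transmission delays (L/R per hop): 11250, 3000, 3272.73 μs; sum = 17522.7 μs.
Propagation delays (d/s per hop): 24, 4.89444, 3.5 μs; sum = 32.3944 μs.
End-to-end = 17560 μs.

17560 μs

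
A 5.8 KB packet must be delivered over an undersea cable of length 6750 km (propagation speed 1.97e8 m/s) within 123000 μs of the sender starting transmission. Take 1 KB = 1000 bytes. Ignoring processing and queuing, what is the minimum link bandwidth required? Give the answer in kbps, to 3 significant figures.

523 kbps

L = 46400 bits.
Propagation delay = 6750000 / 197000000 = 34264 μs.
Transmission budget = 123000 − 34264 = 88736 μs.
R ≥ L / t_tx = 46400 bits / 0.088736 s = 523 kbps.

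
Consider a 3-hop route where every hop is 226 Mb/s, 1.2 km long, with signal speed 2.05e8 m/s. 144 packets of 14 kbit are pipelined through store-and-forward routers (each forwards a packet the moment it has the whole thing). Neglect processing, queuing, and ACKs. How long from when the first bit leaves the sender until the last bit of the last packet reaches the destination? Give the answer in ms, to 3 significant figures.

9.06 ms

Per-hop transmission t_tx = L/R = 14000/226000000 = 0.0619469 ms.
Per-hop propagation t_prop = 1200/2.05e+08 = 0.00585366 ms.
Pipeline fill: first packet needs 3·t_tx to clear all hops; remaining 143 packets each add one t_tx.
Total = (3+144-1)·t_tx + 3·t_prop = 146·0.0619469 + 3·0.00585366 = 9.06 ms.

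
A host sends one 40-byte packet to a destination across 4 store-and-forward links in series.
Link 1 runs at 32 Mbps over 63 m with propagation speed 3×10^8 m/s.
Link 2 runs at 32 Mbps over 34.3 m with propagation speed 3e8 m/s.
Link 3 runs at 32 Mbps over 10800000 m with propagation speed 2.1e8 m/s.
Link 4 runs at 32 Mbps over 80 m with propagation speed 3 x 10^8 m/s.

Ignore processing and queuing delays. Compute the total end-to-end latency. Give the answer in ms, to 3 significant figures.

51.5 ms

L = 40 × 8 = 320 bits.
Transmission delay per hop = L/R = 320/32000000 = 0.01 ms; 4 hops → 0.04 ms.
Propagation delays (d/s per hop): 0.00021, 0.000114333, 51.4286, 0.000266667 ms; sum = 51.4292 ms.
End-to-end = 51.5 ms.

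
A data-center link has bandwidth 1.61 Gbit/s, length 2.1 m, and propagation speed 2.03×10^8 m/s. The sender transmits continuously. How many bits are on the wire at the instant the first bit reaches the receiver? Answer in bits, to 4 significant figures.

16.66 bits

Propagation delay = 2.1 / 2.03e+08 = 1.03448e-08 s.
BDP = R × t_prop = 1610000000 × 1.03448e-08 = 16.6552 bits.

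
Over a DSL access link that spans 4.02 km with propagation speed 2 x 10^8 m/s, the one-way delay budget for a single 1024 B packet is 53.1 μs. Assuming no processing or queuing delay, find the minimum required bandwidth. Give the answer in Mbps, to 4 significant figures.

L = 8192 bits.
Propagation delay = 4020 / 200000000 = 20.1 μs.
Transmission budget = 53.1 − 20.1 = 33 μs.
R ≥ L / t_tx = 8192 bits / 3.3e-05 s = 248.2 Mbps.

248.2 Mbps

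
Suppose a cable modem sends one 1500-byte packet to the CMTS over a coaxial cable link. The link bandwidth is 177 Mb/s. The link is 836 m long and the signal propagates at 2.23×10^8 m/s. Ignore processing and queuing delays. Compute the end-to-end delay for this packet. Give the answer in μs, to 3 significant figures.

L = 1500 × 8 = 12000 bits.
Transmission delay = L/R = 12000 / 177000000 = 67.7966 μs.
Propagation delay = d/s = 836 m / 223000000 m/s = 3.74888 μs.
Total = 71.5 μs.

71.5 μs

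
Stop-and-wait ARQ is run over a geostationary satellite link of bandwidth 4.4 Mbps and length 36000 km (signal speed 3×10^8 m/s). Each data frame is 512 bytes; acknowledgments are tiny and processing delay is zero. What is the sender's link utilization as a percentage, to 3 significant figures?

t_tx = L/R = 4096/4400000 = 0.000930909 s.
t_prop = 36000000/300000000 = 0.12 s; RTT = 0.24 s.
Cycle = t_tx + RTT = 0.240931 s.
Utilization = t_tx / cycle = 0.000930909/0.240931 = 0.386 %.

0.386 %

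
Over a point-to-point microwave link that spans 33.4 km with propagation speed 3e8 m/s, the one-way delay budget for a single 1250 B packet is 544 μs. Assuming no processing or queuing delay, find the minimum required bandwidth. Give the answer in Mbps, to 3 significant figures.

L = 10000 bits.
Propagation delay = 33400 / 300000000 = 111.333 μs.
Transmission budget = 544 − 111.333 = 432.667 μs.
R ≥ L / t_tx = 10000 bits / 0.000432667 s = 23.1 Mbps.

23.1 Mbps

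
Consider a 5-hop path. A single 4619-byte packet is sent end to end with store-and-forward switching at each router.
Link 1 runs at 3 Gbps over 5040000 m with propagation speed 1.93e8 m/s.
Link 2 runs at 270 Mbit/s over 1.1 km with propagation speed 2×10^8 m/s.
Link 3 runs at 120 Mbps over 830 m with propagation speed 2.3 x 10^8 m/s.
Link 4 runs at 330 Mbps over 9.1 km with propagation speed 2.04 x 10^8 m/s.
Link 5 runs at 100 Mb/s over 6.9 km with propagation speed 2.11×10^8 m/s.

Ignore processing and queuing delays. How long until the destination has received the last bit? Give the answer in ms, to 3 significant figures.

27.1 ms

L = 4619 × 8 = 36952 bits.
Transmission delays (L/R per hop): 0.0123173, 0.136859, 0.307933, 0.111976, 0.36952 ms; sum = 0.938606 ms.
Propagation delays (d/s per hop): 26.114, 0.0055, 0.0036087, 0.0446078, 0.0327014 ms; sum = 26.2004 ms.
End-to-end = 27.1 ms.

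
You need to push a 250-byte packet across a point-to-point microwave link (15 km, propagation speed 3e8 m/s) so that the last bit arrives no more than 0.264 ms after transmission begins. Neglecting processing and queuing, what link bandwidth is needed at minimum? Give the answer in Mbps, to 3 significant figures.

9.35 Mbps

L = 2000 bits.
Propagation delay = 15000 / 300000000 = 0.05 ms.
Transmission budget = 0.264 − 0.05 = 0.214 ms.
R ≥ L / t_tx = 2000 bits / 0.000214 s = 9.35 Mbps.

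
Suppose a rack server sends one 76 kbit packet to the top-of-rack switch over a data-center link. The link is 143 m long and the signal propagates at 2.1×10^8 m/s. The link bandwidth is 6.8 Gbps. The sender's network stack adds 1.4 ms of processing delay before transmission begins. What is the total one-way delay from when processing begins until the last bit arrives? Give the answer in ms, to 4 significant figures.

1.412 ms

L = 76000 bits.
Transmission delay = L/R = 76000 / 6800000000 = 0.0111765 ms.
Propagation delay = d/s = 143 m / 210000000 m/s = 0.000680952 ms.
Plus processing delay 1.4 ms = 1.4 ms.
Total = 1.412 ms.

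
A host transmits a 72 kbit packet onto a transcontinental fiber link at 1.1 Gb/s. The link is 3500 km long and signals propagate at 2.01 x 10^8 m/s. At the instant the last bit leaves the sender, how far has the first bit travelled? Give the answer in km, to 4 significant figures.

t_tx = L/R = 72000/1100000000 = 6.54545e-05 s.
Distance = s × t_tx = 2.01e+08 × 6.54545e-05 = 13.16 km.

13.16 km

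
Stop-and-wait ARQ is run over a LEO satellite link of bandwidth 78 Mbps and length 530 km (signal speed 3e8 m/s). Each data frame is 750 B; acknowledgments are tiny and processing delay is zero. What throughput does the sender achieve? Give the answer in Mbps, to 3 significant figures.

t_tx = L/R = 6000/78000000 = 7.69231e-05 s.
t_prop = 530000/300000000 = 0.00176667 s; RTT = 0.00353333 s.
Cycle = t_tx + RTT = 0.00361026 s.
Throughput = L / cycle = 6000 / 0.00361026 = 1.66 Mbps.

1.66 Mbps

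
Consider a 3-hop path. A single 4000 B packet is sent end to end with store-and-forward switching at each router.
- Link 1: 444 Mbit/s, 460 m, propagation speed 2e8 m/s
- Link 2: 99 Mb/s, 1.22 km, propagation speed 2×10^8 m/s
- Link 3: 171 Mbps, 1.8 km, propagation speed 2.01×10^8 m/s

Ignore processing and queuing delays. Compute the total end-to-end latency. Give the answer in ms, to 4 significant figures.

L = 4000 × 8 = 32000 bits.
Transmission delays (L/R per hop): 0.0720721, 0.323232, 0.187135 ms; sum = 0.582439 ms.
Propagation delays (d/s per hop): 0.0023, 0.0061, 0.00895522 ms; sum = 0.0173552 ms.
End-to-end = 0.5998 ms.

0.5998 ms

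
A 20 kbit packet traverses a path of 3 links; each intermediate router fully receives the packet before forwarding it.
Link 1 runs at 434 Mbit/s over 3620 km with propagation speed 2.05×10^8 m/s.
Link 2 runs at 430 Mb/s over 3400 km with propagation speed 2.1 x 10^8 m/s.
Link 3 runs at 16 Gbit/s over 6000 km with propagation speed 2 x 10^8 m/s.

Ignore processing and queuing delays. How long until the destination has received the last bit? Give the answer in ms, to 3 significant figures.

L = 20000 bits.
Transmission delays (L/R per hop): 0.0460829, 0.0465116, 0.00125 ms; sum = 0.0938446 ms.
Propagation delays (d/s per hop): 17.6585, 16.1905, 30 ms; sum = 63.849 ms.
End-to-end = 63.9 ms.

63.9 ms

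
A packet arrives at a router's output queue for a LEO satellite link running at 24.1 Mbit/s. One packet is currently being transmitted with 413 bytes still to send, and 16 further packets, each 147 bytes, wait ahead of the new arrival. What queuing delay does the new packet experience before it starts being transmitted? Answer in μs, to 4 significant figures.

Each queued packet: L/R = 1176/24100000 = 48.7967 μs.
16 queued → 780.747 μs.
Plus remaining 3304 bits of current packet: 137.095 μs.
Queuing delay = 917.8 μs.

917.8 μs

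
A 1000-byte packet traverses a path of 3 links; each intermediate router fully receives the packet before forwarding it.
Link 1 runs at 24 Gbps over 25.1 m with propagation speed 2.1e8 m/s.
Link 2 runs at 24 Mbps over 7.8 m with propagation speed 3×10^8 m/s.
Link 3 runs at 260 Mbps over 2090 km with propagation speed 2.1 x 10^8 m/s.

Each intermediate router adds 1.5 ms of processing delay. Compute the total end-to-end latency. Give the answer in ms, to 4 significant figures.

L = 1000 × 8 = 8000 bits.
Transmission delays (L/R per hop): 0.000333333, 0.333333, 0.0307692 ms; sum = 0.364436 ms.
Propagation delays (d/s per hop): 0.000119524, 2.6e-05, 9.95238 ms; sum = 9.95253 ms.
Processing at 2 router(s): 2 × 1.5 ms = 3 ms.
End-to-end = 13.32 ms.

13.32 ms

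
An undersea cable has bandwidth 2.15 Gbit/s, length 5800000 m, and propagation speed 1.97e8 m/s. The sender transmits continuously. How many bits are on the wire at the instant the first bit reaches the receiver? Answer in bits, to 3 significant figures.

Propagation delay = 5800000 / 197000000 = 0.0294416 s.
BDP = R × t_prop = 2150000000 × 0.0294416 = 63299500 bits.

63300000 bits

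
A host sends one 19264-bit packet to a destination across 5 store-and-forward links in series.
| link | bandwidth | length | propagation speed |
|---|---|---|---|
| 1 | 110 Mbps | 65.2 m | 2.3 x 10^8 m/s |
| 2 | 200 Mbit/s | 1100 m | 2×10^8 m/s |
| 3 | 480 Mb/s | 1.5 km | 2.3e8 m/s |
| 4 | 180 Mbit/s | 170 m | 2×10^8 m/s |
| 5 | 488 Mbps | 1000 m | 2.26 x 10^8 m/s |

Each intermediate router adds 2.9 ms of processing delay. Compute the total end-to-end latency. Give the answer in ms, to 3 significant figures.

Transmission delays (L/R per hop): 0.175127, 0.09632, 0.0401333, 0.107022, 0.0394754 ms; sum = 0.458078 ms.
Propagation delays (d/s per hop): 0.000283478, 0.0055, 0.00652174, 0.00085, 0.00442478 ms; sum = 0.01758 ms.
Processing at 4 router(s): 4 × 2.9 ms = 11.6 ms.
End-to-end = 12.1 ms.

12.1 ms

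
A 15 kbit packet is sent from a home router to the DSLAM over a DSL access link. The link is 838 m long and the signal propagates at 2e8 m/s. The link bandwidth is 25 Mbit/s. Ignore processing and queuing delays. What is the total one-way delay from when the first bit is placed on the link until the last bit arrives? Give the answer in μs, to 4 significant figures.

L = 15000 bits.
Transmission delay = L/R = 15000 / 25000000 = 600 μs.
Propagation delay = d/s = 838 m / 200000000 m/s = 4.19 μs.
Total = 604.2 μs.

604.2 μs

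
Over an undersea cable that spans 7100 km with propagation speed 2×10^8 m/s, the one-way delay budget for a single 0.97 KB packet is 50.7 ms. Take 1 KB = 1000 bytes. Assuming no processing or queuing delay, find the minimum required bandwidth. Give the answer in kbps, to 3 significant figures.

L = 7760 bits.
Propagation delay = 7100000 / 200000000 = 35.5 ms.
Transmission budget = 50.7 − 35.5 = 15.2 ms.
R ≥ L / t_tx = 7760 bits / 0.0152 s = 511 kbps.

511 kbps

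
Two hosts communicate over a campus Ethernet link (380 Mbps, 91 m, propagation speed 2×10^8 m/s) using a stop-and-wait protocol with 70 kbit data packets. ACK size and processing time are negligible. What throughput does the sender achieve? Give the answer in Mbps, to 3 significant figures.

t_tx = L/R = 70000/380000000 = 0.000184211 s.
t_prop = 91/200000000 = 4.55e-07 s; RTT = 9.1e-07 s.
Cycle = t_tx + RTT = 0.000185121 s.
Throughput = L / cycle = 70000 / 0.000185121 = 378 Mbps.

378 Mbps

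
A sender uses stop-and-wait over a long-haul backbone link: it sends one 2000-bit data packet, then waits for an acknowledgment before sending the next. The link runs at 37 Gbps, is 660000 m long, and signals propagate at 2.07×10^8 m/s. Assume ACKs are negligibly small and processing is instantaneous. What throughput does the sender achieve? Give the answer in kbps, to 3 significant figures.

t_tx = L/R = 2000/37000000000 = 5.40541e-08 s.
t_prop = 660000/2.07e+08 = 0.00318841 s; RTT = 0.00637681 s.
Cycle = t_tx + RTT = 0.00637687 s.
Throughput = L / cycle = 2000 / 0.00637687 = 314 kbps.

314 kbps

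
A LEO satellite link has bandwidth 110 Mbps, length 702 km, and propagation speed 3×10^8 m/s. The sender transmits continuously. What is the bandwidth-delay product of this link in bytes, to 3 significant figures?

Propagation delay = 702000 / 300000000 = 0.00234 s.
BDP = R × t_prop = 110000000 × 0.00234 = 257400 bits.
In bytes: 257400/8 = 32200 bytes.

32200 bytes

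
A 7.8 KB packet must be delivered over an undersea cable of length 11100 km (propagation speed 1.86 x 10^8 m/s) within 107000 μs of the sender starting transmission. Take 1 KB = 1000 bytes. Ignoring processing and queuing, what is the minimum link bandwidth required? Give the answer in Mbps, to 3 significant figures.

1.32 Mbps

L = 62400 bits.
Propagation delay = 11100000 / 186000000 = 59677.4 μs.
Transmission budget = 107000 − 59677.4 = 47322.6 μs.
R ≥ L / t_tx = 62400 bits / 0.0473226 s = 1.32 Mbps.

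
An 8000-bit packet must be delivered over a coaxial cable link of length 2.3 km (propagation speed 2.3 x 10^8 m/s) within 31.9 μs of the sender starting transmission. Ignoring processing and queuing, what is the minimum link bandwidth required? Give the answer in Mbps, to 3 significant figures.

365 Mbps

Propagation delay = 2300 / 2.3e+08 = 10 μs.
Transmission budget = 31.9 − 10 = 21.9 μs.
R ≥ L / t_tx = 8000 bits / 2.19e-05 s = 365 Mbps.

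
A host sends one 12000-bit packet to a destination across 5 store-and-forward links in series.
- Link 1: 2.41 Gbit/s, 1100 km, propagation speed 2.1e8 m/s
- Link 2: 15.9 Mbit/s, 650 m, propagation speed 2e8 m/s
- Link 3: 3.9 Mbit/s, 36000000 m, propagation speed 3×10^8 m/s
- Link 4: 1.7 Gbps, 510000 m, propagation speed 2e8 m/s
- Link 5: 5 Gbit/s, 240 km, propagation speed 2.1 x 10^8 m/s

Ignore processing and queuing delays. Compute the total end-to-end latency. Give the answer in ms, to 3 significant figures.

Transmission delays (L/R per hop): 0.00497925, 0.754717, 3.07692, 0.00705882, 0.0024 ms; sum = 3.84608 ms.
Propagation delays (d/s per hop): 5.2381, 0.00325, 120, 2.55, 1.14286 ms; sum = 128.934 ms.
End-to-end = 133 ms.

133 ms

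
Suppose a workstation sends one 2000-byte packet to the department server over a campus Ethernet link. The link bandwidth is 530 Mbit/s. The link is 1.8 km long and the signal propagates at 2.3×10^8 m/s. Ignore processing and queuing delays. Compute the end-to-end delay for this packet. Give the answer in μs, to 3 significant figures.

L = 2000 × 8 = 16000 bits.
Transmission delay = L/R = 16000 / 530000000 = 30.1887 μs.
Propagation delay = d/s = 1800 m / 2.3e+08 m/s = 7.82609 μs.
Total = 38.0 μs.

38.0 μs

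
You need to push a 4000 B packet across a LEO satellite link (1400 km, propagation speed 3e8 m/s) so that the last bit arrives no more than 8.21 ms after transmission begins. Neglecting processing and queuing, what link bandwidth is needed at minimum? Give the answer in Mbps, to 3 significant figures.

9.03 Mbps

L = 32000 bits.
Propagation delay = 1400000 / 300000000 = 4.66667 ms.
Transmission budget = 8.21 − 4.66667 = 3.54333 ms.
R ≥ L / t_tx = 32000 bits / 0.00354333 s = 9.03 Mbps.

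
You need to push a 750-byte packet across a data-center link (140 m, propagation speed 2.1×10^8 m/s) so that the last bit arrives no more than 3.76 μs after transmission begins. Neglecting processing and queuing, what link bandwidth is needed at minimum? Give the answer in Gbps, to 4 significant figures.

L = 6000 bits.
Propagation delay = 140 / 210000000 = 0.666667 μs.
Transmission budget = 3.76 − 0.666667 = 3.09333 μs.
R ≥ L / t_tx = 6000 bits / 3.09333e-06 s = 1.940 Gbps.

1.940 Gbps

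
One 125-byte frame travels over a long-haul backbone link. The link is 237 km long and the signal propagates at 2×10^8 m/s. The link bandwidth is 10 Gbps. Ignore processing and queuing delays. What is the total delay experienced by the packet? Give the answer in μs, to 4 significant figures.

1185 μs

L = 125 × 8 = 1000 bits.
Transmission delay = L/R = 1000 / 10000000000 = 0.1 μs.
Propagation delay = d/s = 237000 m / 200000000 m/s = 1185 μs.
Total = 1185 μs.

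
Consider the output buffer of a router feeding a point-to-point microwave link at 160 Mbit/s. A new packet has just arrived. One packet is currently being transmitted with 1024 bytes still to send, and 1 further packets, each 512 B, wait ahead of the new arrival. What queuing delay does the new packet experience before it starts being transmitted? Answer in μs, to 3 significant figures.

Each queued packet: L/R = 4096/160000000 = 25.6 μs.
1 queued → 25.6 μs.
Plus remaining 8192 bits of current packet: 51.2 μs.
Queuing delay = 76.8 μs.

76.8 μs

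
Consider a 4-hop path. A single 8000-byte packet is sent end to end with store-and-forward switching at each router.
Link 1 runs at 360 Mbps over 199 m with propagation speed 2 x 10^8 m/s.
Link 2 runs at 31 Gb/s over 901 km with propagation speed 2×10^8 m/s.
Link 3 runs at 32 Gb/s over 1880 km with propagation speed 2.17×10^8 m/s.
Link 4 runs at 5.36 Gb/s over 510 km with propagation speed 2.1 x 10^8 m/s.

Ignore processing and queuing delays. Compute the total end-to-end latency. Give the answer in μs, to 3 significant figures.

L = 8000 × 8 = 64000 bits.
Transmission delays (L/R per hop): 177.778, 2.06452, 2, 11.9403 μs; sum = 193.783 μs.
Propagation delays (d/s per hop): 0.995, 4505, 8663.59, 2428.57 μs; sum = 15598.2 μs.
End-to-end = 15800 μs.

15800 μs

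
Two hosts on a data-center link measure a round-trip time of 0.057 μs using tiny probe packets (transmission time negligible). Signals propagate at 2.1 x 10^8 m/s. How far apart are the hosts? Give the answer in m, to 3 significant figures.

5.99 m

One-way propagation = RTT/2 = 0.0285 μs.
d = s × t = 210000000 × 2.85e-08 = 5.99 m.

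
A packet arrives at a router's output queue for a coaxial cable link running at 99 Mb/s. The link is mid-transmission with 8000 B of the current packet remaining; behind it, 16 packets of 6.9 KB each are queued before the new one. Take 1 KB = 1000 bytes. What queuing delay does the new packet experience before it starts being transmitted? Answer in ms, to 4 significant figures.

9.568 ms

Each queued packet: L/R = 55200/99000000 = 0.557576 ms.
16 queued → 8.92121 ms.
Plus remaining 64000 bits of current packet: 0.646465 ms.
Queuing delay = 9.568 ms.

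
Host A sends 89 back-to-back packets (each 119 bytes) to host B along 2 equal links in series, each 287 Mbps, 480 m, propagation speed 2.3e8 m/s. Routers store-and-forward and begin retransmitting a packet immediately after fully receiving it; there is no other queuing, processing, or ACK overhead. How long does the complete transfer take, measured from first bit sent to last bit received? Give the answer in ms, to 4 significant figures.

Per-hop transmission t_tx = L/R = 952/287000000 = 0.00331707 ms.
Per-hop propagation t_prop = 480/2.3e+08 = 0.00208696 ms.
Pipeline fill: first packet needs 2·t_tx to clear all hops; remaining 88 packets each add one t_tx.
Total = (2+89-1)·t_tx + 2·t_prop = 90·0.00331707 + 2·0.00208696 = 0.3027 ms.

0.3027 ms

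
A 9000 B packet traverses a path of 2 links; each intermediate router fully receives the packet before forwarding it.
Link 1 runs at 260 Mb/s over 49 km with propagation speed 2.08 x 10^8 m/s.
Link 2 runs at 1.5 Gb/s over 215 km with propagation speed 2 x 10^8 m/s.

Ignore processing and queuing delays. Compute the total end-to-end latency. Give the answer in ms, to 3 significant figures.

L = 9000 × 8 = 72000 bits.
Transmission delays (L/R per hop): 0.276923, 0.048 ms; sum = 0.324923 ms.
Propagation delays (d/s per hop): 0.235577, 1.075 ms; sum = 1.31058 ms.
End-to-end = 1.64 ms.

1.64 ms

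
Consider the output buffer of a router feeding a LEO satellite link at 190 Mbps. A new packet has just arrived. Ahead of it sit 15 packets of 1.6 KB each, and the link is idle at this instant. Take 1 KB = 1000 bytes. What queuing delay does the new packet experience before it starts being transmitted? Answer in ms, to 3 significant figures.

Each queued packet: L/R = 12800/190000000 = 0.0673684 ms.
15 queued → 1.01053 ms.
Queuing delay = 1.01 ms.

1.01 ms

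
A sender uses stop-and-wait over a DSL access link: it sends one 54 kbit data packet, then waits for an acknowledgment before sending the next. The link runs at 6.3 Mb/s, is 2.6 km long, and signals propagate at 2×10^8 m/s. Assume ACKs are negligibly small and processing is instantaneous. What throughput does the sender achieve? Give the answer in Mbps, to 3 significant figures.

t_tx = L/R = 54000/6300000 = 0.00857143 s.
t_prop = 2600/200000000 = 1.3e-05 s; RTT = 2.6e-05 s.
Cycle = t_tx + RTT = 0.00859743 s.
Throughput = L / cycle = 54000 / 0.00859743 = 6.28 Mbps.

6.28 Mbps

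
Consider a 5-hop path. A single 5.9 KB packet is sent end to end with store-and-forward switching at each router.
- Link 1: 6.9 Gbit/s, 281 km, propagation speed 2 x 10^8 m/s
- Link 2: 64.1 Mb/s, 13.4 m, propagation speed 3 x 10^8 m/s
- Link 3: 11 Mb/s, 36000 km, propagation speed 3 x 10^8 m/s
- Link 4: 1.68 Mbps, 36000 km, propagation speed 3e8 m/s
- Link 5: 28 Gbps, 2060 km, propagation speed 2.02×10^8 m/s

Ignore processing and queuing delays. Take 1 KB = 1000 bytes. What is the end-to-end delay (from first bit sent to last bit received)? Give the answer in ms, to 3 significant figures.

285 ms

L = 47200 bits.
Transmission delays (L/R per hop): 0.00684058, 0.736349, 4.29091, 28.0952, 0.00168571 ms; sum = 33.131 ms.
Propagation delays (d/s per hop): 1.405, 4.46667e-05, 120, 120, 10.198 ms; sum = 251.603 ms.
End-to-end = 285 ms.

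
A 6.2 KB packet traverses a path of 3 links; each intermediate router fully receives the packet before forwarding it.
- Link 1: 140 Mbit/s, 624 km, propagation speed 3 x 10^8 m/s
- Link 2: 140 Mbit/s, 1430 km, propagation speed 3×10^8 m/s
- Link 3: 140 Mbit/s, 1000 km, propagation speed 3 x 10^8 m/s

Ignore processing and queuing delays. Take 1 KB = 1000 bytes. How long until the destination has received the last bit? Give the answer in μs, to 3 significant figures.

11200 μs

L = 49600 bits.
Transmission delay per hop = L/R = 49600/140000000 = 354.286 μs; 3 hops → 1062.86 μs.
Propagation delays (d/s per hop): 2080, 4766.67, 3333.33 μs; sum = 10180 μs.
End-to-end = 11200 μs.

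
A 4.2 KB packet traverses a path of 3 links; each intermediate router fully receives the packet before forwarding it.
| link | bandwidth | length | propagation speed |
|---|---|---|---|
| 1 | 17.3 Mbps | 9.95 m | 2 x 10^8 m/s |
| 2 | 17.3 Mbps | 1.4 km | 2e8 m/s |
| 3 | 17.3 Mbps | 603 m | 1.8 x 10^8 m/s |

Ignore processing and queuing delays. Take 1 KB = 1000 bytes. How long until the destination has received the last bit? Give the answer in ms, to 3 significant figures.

5.84 ms

L = 33600 bits.
Transmission delay per hop = L/R = 33600/17300000 = 1.9422 ms; 3 hops → 5.82659 ms.
Propagation delays (d/s per hop): 4.975e-05, 0.007, 0.00335 ms; sum = 0.0103998 ms.
End-to-end = 5.84 ms.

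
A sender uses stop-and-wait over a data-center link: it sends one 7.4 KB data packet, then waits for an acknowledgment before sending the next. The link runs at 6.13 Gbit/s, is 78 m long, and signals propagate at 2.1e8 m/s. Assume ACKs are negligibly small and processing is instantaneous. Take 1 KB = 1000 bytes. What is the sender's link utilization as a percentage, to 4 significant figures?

92.86 %

t_tx = L/R = 59200/6130000000 = 9.65742e-06 s.
t_prop = 78/210000000 = 3.71429e-07 s; RTT = 7.42857e-07 s.
Cycle = t_tx + RTT = 1.04003e-05 s.
Utilization = t_tx / cycle = 9.65742e-06/1.04003e-05 = 92.86 %.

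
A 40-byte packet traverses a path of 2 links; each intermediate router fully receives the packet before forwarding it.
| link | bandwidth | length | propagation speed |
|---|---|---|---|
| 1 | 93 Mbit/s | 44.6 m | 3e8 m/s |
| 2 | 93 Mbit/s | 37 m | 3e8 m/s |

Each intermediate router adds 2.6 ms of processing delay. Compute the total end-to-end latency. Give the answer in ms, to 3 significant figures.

2.61 ms

L = 40 × 8 = 320 bits.
Transmission delay per hop = L/R = 320/93000000 = 0.00344086 ms; 2 hops → 0.00688172 ms.
Propagation delays (d/s per hop): 0.000148667, 0.000123333 ms; sum = 0.000272 ms.
Processing at 1 router(s): 1 × 2.6 ms = 2.6 ms.
End-to-end = 2.61 ms.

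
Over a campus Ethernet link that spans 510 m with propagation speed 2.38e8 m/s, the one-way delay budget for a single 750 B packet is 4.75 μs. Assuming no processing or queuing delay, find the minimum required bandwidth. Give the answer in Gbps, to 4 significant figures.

L = 6000 bits.
Propagation delay = 510 / 238000000 = 2.14286 μs.
Transmission budget = 4.75 − 2.14286 = 2.60714 μs.
R ≥ L / t_tx = 6000 bits / 2.60714e-06 s = 2.301 Gbps.

2.301 Gbps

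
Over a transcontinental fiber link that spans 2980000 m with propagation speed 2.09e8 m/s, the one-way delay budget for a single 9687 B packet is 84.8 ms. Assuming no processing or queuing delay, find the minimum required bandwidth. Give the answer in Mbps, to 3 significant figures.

1.10 Mbps

L = 77496 bits.
Propagation delay = 2980000 / 209000000 = 14.2584 ms.
Transmission budget = 84.8 − 14.2584 = 70.5416 ms.
R ≥ L / t_tx = 77496 bits / 0.0705416 s = 1.10 Mbps.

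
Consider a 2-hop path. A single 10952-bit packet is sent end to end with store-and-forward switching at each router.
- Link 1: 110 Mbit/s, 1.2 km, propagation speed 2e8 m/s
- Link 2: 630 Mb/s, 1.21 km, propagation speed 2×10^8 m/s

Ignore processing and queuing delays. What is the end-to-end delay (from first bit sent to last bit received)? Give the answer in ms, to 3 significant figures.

Transmission delays (L/R per hop): 0.0995636, 0.0173841 ms; sum = 0.116948 ms.
Propagation delays (d/s per hop): 0.006, 0.00605 ms; sum = 0.01205 ms.
End-to-end = 0.129 ms.

0.129 ms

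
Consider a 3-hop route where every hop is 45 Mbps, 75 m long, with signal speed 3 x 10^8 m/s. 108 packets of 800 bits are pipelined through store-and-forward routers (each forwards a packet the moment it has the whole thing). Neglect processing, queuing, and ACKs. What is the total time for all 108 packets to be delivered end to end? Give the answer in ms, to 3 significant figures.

1.96 ms

Per-hop transmission t_tx = L/R = 800/45000000 = 0.0177778 ms.
Per-hop propagation t_prop = 75/300000000 = 0.00025 ms.
Pipeline fill: first packet needs 3·t_tx to clear all hops; remaining 107 packets each add one t_tx.
Total = (3+108-1)·t_tx + 3·t_prop = 110·0.0177778 + 3·0.00025 = 1.96 ms.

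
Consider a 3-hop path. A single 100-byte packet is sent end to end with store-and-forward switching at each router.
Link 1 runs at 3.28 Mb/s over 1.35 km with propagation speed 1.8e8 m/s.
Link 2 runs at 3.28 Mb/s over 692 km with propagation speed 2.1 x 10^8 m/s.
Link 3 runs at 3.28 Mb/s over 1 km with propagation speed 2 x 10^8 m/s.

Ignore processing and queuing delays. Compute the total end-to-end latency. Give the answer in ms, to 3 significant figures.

L = 100 × 8 = 800 bits.
Transmission delay per hop = L/R = 800/3280000 = 0.243902 ms; 3 hops → 0.731707 ms.
Propagation delays (d/s per hop): 0.0075, 3.29524, 0.005 ms; sum = 3.30774 ms.
End-to-end = 4.04 ms.

4.04 ms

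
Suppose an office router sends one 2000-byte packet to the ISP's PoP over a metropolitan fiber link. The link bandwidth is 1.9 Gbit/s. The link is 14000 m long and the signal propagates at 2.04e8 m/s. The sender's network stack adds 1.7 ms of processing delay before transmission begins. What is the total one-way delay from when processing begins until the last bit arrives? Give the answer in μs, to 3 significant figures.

L = 2000 × 8 = 16000 bits.
Transmission delay = L/R = 16000 / 1900000000 = 8.42105 μs.
Propagation delay = d/s = 14000 m / 204000000 m/s = 68.6275 μs.
Plus processing delay 1.7 ms = 1700 μs.
Total = 1780 μs.

1780 μs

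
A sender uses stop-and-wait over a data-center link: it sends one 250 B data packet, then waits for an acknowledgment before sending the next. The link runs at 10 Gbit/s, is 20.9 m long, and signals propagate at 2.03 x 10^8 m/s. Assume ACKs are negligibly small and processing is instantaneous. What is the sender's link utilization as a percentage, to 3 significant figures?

49.3 %

t_tx = L/R = 2000/10000000000 = 2e-07 s.
t_prop = 20.9/2.03e+08 = 1.02956e-07 s; RTT = 2.05911e-07 s.
Cycle = t_tx + RTT = 4.05911e-07 s.
Utilization = t_tx / cycle = 2e-07/4.05911e-07 = 49.3 %.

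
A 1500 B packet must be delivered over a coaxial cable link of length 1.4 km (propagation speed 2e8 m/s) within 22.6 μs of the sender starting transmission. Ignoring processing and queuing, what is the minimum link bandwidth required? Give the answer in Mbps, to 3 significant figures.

L = 12000 bits.
Propagation delay = 1400 / 200000000 = 7 μs.
Transmission budget = 22.6 − 7 = 15.6 μs.
R ≥ L / t_tx = 12000 bits / 1.56e-05 s = 769 Mbps.

769 Mbps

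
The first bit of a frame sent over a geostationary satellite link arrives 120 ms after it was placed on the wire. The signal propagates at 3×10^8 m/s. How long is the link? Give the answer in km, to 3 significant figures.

d = s × t_prop = 300000000 × 0.12 = 36000 km.

36000 km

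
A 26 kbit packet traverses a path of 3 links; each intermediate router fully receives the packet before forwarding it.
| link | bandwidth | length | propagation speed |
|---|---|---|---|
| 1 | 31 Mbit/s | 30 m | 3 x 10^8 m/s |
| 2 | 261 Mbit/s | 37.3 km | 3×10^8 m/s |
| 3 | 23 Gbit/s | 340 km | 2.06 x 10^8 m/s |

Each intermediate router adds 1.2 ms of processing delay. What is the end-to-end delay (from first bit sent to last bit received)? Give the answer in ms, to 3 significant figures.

5.11 ms

L = 26000 bits.
Transmission delays (L/R per hop): 0.83871, 0.0996169, 0.00113043 ms; sum = 0.939457 ms.
Propagation delays (d/s per hop): 0.0001, 0.124333, 1.65049 ms; sum = 1.77492 ms.
Processing at 2 router(s): 2 × 1.2 ms = 2.4 ms.
End-to-end = 5.11 ms.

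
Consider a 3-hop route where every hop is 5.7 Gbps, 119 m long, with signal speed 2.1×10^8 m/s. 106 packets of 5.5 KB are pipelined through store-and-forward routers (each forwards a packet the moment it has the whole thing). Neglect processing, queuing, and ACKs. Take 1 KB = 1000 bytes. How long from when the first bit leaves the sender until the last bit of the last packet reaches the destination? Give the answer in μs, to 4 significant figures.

Per-hop transmission t_tx = L/R = 44000/5700000000 = 7.7193 μs.
Per-hop propagation t_prop = 119/210000000 = 0.566667 μs.
Pipeline fill: first packet needs 3·t_tx to clear all hops; remaining 105 packets each add one t_tx.
Total = (3+106-1)·t_tx + 3·t_prop = 108·7.7193 + 3·0.566667 = 835.4 μs.

835.4 μs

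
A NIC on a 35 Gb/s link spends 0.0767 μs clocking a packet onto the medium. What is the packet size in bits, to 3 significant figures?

2680 bits

L = R × t_tx = 35000000000 b/s × 7.67e-08 s = 2684.5 bits.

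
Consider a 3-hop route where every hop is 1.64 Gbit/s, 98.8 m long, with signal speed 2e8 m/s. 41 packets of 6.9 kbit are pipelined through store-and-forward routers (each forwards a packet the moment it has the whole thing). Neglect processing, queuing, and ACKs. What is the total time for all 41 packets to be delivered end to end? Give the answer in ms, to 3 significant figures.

Per-hop transmission t_tx = L/R = 6900/1640000000 = 0.00420732 ms.
Per-hop propagation t_prop = 98.8/200000000 = 0.000494 ms.
Pipeline fill: first packet needs 3·t_tx to clear all hops; remaining 40 packets each add one t_tx.
Total = (3+41-1)·t_tx + 3·t_prop = 43·0.00420732 + 3·0.000494 = 0.182 ms.

0.182 ms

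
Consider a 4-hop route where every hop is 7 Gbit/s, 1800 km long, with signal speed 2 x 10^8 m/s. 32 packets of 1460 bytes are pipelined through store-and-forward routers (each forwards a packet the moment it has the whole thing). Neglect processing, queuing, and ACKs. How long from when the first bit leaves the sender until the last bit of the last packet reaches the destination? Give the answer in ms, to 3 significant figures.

Per-hop transmission t_tx = L/R = 11680/7000000000 = 0.00166857 ms.
Per-hop propagation t_prop = 1800000/200000000 = 9 ms.
Pipeline fill: first packet needs 4·t_tx to clear all hops; remaining 31 packets each add one t_tx.
Total = (4+32-1)·t_tx + 4·t_prop = 35·0.00166857 + 4·9 = 36.1 ms.

36.1 ms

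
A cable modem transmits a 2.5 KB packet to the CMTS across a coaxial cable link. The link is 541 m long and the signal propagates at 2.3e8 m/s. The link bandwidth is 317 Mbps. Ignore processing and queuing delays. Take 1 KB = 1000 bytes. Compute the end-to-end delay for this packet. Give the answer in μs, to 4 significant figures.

L = 20000 bits.
Transmission delay = L/R = 20000 / 317000000 = 63.0915 μs.
Propagation delay = d/s = 541 m / 2.3e+08 m/s = 2.35217 μs.
Total = 65.44 μs.

65.44 μs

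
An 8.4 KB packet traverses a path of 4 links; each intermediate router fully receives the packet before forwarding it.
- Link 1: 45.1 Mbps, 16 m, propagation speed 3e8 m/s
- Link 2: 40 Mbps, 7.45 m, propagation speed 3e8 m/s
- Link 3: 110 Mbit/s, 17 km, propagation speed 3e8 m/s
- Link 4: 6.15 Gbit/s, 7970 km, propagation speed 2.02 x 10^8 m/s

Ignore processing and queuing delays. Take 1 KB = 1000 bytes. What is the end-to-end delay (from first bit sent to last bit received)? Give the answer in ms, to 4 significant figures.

L = 67200 bits.
Transmission delays (L/R per hop): 1.49002, 1.68, 0.610909, 0.0109268 ms; sum = 3.79186 ms.
Propagation delays (d/s per hop): 5.33333e-05, 2.48333e-05, 0.0566667, 39.4554 ms; sum = 39.5122 ms.
End-to-end = 43.30 ms.

43.30 ms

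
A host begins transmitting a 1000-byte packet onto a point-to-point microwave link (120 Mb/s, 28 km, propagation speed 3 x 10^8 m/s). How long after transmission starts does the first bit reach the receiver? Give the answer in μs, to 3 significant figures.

First bit experiences only propagation delay: d/s = 28000/300000000 = 93.3 μs.

93.3 μs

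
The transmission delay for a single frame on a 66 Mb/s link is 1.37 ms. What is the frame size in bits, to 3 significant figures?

90400 bits

L = R × t_tx = 66000000 b/s × 0.00137 s = 90420 bits.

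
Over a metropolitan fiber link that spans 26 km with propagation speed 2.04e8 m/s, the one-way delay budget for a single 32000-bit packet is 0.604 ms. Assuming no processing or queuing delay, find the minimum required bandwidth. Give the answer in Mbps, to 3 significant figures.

Propagation delay = 26000 / 204000000 = 0.127451 ms.
Transmission budget = 0.604 − 0.127451 = 0.476549 ms.
R ≥ L / t_tx = 32000 bits / 0.000476549 s = 67.1 Mbps.

67.1 Mbps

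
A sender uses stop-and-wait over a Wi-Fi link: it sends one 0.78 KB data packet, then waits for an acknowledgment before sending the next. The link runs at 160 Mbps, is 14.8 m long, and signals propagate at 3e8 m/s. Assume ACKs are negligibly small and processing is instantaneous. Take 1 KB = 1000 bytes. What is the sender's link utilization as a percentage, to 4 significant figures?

99.75 %

t_tx = L/R = 6240/160000000 = 3.9e-05 s.
t_prop = 14.8/300000000 = 4.93333e-08 s; RTT = 9.86667e-08 s.
Cycle = t_tx + RTT = 3.90987e-05 s.
Utilization = t_tx / cycle = 3.9e-05/3.90987e-05 = 99.75 %.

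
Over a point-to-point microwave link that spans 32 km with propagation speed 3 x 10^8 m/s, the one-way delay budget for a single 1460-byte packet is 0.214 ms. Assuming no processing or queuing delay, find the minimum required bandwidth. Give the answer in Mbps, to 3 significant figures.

109 Mbps

L = 11680 bits.
Propagation delay = 32000 / 300000000 = 0.106667 ms.
Transmission budget = 0.214 − 0.106667 = 0.107333 ms.
R ≥ L / t_tx = 11680 bits / 0.000107333 s = 109 Mbps.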